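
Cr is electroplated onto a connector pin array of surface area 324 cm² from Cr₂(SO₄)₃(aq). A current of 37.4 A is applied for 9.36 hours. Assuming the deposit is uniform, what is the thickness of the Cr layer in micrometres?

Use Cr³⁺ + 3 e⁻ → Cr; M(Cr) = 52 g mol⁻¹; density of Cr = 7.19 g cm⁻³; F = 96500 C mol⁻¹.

Q = I·t = 37.40 × 33696 = 1260000 C; n(e⁻) = 13.06 mol.
n(Cr) = n(e⁻)/3 = 4.353 mol, so m = 4.353 × 52 = 226.4 g.
Volume = m/ρ = 226.4 / 7.19 = 31.48 cm³.
Thickness = V/A = 31.48 / 324 = 0.0972 cm = 972 μm.

972 μm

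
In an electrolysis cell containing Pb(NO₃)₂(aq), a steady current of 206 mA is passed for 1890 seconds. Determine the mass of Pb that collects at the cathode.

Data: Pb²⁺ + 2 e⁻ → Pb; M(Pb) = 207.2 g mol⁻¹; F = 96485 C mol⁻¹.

0.418 g

Q = I·t = 0.2060 A × 1890.0 s = 389.3 C.
n(e⁻) = Q/F = 389.3 / 96485 = 0.004035 mol.
Pb²⁺ + 2 e⁻ → Pb, so n(Pb) = n(e⁻)/2 = 0.002018 mol.
m = n·M = 0.002018 × 207.2 = 0.418 g.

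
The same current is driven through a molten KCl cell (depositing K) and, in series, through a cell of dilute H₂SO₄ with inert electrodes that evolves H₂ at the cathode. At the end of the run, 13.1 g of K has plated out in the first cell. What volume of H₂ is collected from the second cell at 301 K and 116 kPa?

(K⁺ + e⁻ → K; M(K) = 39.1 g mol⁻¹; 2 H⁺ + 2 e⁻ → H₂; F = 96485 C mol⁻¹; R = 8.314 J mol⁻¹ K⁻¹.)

3.61 L

n(K) = 13.1 / 39.1 = 0.3350 mol, so n(e⁻) = 1 × 0.3350 = 0.3350 mol.
The cells are in series, so the same 0.3350 mol of electrons passes through the second cell.
2 H⁺ + 2 e⁻ → H₂ — 2 mol e⁻ per mol H₂, so n(H₂) = 0.3350/2 = 0.1675 mol.
V = nRT/P = (0.1675 × 8.314 × 301) / (116 × 10³) = 0.00361 m³ = 3.61 L.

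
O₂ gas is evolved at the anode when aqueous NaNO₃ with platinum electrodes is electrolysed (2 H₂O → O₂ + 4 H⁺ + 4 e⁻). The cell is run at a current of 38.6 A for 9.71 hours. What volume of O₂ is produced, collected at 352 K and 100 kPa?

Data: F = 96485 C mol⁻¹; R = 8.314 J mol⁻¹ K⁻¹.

Q = I·t = 38.60 A × 34956 s = 1349000 C.
n(e⁻) = Q/F = 1349000 / 96485 = 13.98 mol.
4 electrons are transferred per O₂ molecule, so n(O₂) = 13.98 / 4 = 3.496 mol.
V = nRT/P = (3.496 × 8.314 × 352) / (100 × 10³ Pa) = 0.102 m³ = 102 L.

102 L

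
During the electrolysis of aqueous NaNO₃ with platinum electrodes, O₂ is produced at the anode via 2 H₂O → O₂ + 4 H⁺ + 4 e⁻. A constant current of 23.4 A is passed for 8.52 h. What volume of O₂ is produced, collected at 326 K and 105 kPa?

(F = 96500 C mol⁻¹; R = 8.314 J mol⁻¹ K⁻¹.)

Q = I·t = 23.40 A × 30672 s = 717700 C.
n(e⁻) = Q/F = 717700 / 96500 = 7.438 mol.
4 electrons are transferred per O₂ molecule, so n(O₂) = 7.438 / 4 = 1.859 mol.
V = nRT/P = (1.859 × 8.314 × 326) / (105 × 10³ Pa) = 0.0480 m³ = 48.0 L.

48.0 L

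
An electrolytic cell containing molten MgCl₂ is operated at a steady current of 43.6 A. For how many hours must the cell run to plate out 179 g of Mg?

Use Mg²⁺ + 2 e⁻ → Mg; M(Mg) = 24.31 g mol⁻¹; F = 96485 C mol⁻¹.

n(Mg) = m/M = 179 / 24.31 = 7.363 mol.
Each Mg atom requires 2 electrons, so n(e⁻) = 2 × 7.363 = 14.73 mol.
Q = n(e⁻)·F = 14.73 × 96485 = 1421000 C.
t = Q/I = 1421000 / 43.60 A = 32590 s = 9.05 h.

9.05 h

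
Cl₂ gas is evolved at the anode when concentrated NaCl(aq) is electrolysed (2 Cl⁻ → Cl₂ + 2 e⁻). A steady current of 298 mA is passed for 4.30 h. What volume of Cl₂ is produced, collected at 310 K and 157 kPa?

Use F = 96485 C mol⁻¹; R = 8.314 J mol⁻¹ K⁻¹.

Q = I·t = 0.2980 A × 15480 s = 4613 C.
n(e⁻) = Q/F = 4613 / 96485 = 0.04781 mol.
2 electrons are transferred per Cl₂ molecule, so n(Cl₂) = 0.04781 / 2 = 0.02391 mol.
V = nRT/P = (0.02391 × 8.314 × 310) / (157 × 10³ Pa) = 3.92 × 10⁻⁴ m³ = 0.392 L.

0.392 L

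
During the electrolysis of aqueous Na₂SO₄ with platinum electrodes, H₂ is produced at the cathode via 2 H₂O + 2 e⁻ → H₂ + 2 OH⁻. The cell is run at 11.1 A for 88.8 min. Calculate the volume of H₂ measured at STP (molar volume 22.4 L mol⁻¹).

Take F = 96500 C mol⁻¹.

Q = I·t = 11.10 A × 5328.0 s = 59140 C.
n(e⁻) = Q/F = 59140 / 96500 = 0.6129 mol.
2 electrons are transferred per H₂ molecule, so n(H₂) = 0.6129 / 2 = 0.3064 mol.
V = n × V_m = 0.3064 × 22.4 = 6.86 L.

6.86 L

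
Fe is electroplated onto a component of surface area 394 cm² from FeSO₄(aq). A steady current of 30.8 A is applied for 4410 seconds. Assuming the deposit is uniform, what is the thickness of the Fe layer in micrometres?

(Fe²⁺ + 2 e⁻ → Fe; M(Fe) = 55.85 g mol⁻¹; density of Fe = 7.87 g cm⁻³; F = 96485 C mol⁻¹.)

127 μm

Q = I·t = 30.80 × 4410.0 = 135800 C; n(e⁻) = 1.408 mol.
n(Fe) = n(e⁻)/2 = 0.7039 mol, so m = 0.7039 × 55.85 = 39.31 g.
Volume = m/ρ = 39.31 / 7.87 = 4.995 cm³.
Thickness = V/A = 4.995 / 394 = 0.0127 cm = 127 μm.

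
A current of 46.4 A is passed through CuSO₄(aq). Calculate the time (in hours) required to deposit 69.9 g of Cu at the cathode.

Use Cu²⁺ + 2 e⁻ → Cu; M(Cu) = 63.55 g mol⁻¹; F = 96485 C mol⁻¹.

1.27 h

n(Cu) = m/M = 69.9 / 63.55 = 1.100 mol.
Each Cu atom requires 2 electrons, so n(e⁻) = 2 × 1.100 = 2.200 mol.
Q = n(e⁻)·F = 2.200 × 96485 = 212300 C.
t = Q/I = 212300 / 46.40 A = 4574 s = 1.27 h.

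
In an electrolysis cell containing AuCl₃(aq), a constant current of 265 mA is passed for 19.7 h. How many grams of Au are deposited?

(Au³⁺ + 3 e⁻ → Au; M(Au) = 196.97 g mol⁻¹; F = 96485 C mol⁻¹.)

Q = I·t = 0.2650 A × 70920 s = 18790 C.
n(e⁻) = Q/F = 18790 / 96485 = 0.1948 mol.
Au³⁺ + 3 e⁻ → Au, so n(Au) = n(e⁻)/3 = 0.06493 mol.
m = n·M = 0.06493 × 196.97 = 12.8 g.

12.8 g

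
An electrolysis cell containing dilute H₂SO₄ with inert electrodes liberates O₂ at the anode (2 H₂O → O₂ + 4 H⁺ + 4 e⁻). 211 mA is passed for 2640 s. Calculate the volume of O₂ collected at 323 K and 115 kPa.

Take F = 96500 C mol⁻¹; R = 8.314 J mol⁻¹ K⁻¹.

0.0337 L

Q = I·t = 0.2110 A × 2640.0 s = 557.0 C.
n(e⁻) = Q/F = 557.0 / 96500 = 0.005772 mol.
4 electrons are transferred per O₂ molecule, so n(O₂) = 0.005772 / 4 = 0.001443 mol.
V = nRT/P = (0.001443 × 8.314 × 323) / (115 × 10³ Pa) = 3.37 × 10⁻⁵ m³ = 0.0337 L.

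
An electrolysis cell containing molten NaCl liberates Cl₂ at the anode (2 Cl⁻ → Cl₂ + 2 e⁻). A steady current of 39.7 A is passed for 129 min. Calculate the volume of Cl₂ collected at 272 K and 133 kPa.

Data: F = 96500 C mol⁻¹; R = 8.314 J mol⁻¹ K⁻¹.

27.1 L

Q = I·t = 39.70 A × 7740.0 s = 307300 C.
n(e⁻) = Q/F = 307300 / 96500 = 3.184 mol.
2 electrons are transferred per Cl₂ molecule, so n(Cl₂) = 3.184 / 2 = 1.592 mol.
V = nRT/P = (1.592 × 8.314 × 272) / (133 × 10³ Pa) = 0.0271 m³ = 27.1 L.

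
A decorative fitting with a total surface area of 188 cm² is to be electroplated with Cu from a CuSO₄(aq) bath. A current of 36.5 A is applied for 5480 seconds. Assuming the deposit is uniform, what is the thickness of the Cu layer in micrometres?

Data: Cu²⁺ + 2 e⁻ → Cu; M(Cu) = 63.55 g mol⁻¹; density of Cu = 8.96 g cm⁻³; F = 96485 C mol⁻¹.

Q = I·t = 36.50 × 5480.0 = 200000 C; n(e⁻) = 2.073 mol.
n(Cu) = n(e⁻)/2 = 1.037 mol, so m = 1.037 × 63.55 = 65.87 g.
Volume = m/ρ = 65.87 / 8.96 = 7.352 cm³.
Thickness = V/A = 7.352 / 188 = 0.0391 cm = 391 μm.

391 μm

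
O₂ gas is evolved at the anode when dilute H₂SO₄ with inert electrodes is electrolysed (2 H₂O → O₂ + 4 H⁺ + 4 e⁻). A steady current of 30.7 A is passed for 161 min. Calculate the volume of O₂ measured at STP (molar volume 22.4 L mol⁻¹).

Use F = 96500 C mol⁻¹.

17.2 L

Q = I·t = 30.70 A × 9660.0 s = 296600 C.
n(e⁻) = Q/F = 296600 / 96500 = 3.073 mol.
4 electrons are transferred per O₂ molecule, so n(O₂) = 3.073 / 4 = 0.7683 mol.
V = n × V_m = 0.7683 × 22.4 = 17.2 L.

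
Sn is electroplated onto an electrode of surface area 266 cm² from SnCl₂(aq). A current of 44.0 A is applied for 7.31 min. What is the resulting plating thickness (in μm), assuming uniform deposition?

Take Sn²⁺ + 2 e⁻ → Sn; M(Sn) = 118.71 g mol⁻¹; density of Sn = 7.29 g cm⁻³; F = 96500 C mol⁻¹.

Q = I·t = 44.00 × 438.60 = 19300 C; n(e⁻) = 0.2000 mol.
n(Sn) = n(e⁻)/2 = 0.09999 mol, so m = 0.09999 × 118.71 = 11.87 g.
Volume = m/ρ = 11.87 / 7.29 = 1.628 cm³.
Thickness = V/A = 1.628 / 266 = 0.00612 cm = 61.2 μm.

61.2 μm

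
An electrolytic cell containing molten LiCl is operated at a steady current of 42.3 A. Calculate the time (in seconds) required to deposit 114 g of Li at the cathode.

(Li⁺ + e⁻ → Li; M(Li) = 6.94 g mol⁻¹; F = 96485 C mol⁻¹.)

n(Li) = m/M = 114 / 6.94 = 16.43 mol.
Each Li atom requires 1 electron, so n(e⁻) = 1 × 16.43 = 16.43 mol.
Q = n(e⁻)·F = 16.43 × 96485 = 1585000 C.
t = Q/I = 1585000 / 42.30 A = 37470 s.

37500 s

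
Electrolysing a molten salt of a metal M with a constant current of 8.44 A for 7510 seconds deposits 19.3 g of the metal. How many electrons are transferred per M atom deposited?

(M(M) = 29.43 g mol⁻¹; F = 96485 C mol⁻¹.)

1

Q = I·t = 8.440 A × 7510.0 s = 63380 C, so n(e⁻) = 63380/96485 = 0.6569 mol.
n(M) deposited = 19.3 / 29.43 = 0.6558 mol.
Electrons per atom = n(e⁻)/n(M) = 0.6569 / 0.6558 = 1.00 ≈ 1, so the ion is M⁺.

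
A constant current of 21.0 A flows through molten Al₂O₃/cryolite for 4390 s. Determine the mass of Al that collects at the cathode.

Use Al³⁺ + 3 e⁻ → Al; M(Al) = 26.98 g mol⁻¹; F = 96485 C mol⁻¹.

8.59 g

Q = I·t = 21.00 A × 4390.0 s = 92190 C.
n(e⁻) = Q/F = 92190 / 96485 = 0.9555 mol.
Al³⁺ + 3 e⁻ → Al, so n(Al) = n(e⁻)/3 = 0.3185 mol.
m = n·M = 0.3185 × 26.98 = 8.59 g.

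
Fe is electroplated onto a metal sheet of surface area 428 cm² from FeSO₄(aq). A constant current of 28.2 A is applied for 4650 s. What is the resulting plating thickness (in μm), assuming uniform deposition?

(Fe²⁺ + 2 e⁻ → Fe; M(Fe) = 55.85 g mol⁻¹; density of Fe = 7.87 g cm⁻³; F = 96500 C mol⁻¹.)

113 μm

Q = I·t = 28.20 × 4650.0 = 131100 C; n(e⁻) = 1.359 mol.
n(Fe) = n(e⁻)/2 = 0.6794 mol, so m = 0.6794 × 55.85 = 37.95 g.
Volume = m/ρ = 37.95 / 7.87 = 4.822 cm³.
Thickness = V/A = 4.822 / 428 = 0.0113 cm = 113 μm.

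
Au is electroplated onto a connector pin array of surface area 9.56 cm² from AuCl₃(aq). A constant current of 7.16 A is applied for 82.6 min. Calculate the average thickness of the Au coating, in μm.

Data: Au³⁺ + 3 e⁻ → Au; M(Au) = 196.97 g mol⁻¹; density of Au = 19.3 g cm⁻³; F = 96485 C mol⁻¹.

Q = I·t = 7.160 × 4956.0 = 35480 C; n(e⁻) = 0.3678 mol.
n(Au) = n(e⁻)/3 = 0.1226 mol, so m = 0.1226 × 196.97 = 24.15 g.
Volume = m/ρ = 24.15 / 19.3 = 1.251 cm³.
Thickness = V/A = 1.251 / 9.56 = 0.131 cm = 1310 μm.

1310 μm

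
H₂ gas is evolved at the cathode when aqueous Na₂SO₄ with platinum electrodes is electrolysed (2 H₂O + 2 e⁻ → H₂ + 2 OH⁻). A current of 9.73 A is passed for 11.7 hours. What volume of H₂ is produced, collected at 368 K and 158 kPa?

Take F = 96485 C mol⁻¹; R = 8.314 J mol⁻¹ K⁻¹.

Q = I·t = 9.730 A × 42120 s = 409800 C.
n(e⁻) = Q/F = 409800 / 96485 = 4.248 mol.
2 electrons are transferred per H₂ molecule, so n(H₂) = 4.248 / 2 = 2.124 mol.
V = nRT/P = (2.124 × 8.314 × 368) / (158 × 10³ Pa) = 0.0411 m³ = 41.1 L.

41.1 L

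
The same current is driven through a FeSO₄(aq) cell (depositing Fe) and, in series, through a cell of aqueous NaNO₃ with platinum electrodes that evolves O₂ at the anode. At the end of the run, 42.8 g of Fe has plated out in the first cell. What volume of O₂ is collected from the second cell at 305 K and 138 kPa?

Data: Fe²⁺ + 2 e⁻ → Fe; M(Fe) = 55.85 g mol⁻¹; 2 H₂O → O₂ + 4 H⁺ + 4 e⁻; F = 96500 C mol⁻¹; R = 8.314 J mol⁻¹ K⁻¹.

n(Fe) = 42.8 / 55.85 = 0.7663 mol, so n(e⁻) = 2 × 0.7663 = 1.533 mol.
The cells are in series, so the same 1.533 mol of electrons passes through the second cell.
2 H₂O → O₂ + 4 H⁺ + 4 e⁻ — 4 mol e⁻ per mol O₂, so n(O₂) = 1.533/4 = 0.3832 mol.
V = nRT/P = (0.3832 × 8.314 × 305) / (138 × 10³) = 0.00704 m³ = 7.04 L.

7.04 L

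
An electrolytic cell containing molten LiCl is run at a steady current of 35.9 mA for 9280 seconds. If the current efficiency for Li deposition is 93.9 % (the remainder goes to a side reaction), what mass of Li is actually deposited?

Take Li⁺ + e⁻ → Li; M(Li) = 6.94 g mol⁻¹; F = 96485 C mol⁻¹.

0.0225 g

Q = I·t = 0.03590 × 9280.0 = 333.2 C.
n(e⁻) = 333.2/96485 = 0.003453 mol; theoretically n(Li) = 0.003453/1 = 0.003453 mol, m_theo = 0.02396 g.
At 93.9 % efficiency, m_actual = 0.939 × 0.02396 = 0.0225 g.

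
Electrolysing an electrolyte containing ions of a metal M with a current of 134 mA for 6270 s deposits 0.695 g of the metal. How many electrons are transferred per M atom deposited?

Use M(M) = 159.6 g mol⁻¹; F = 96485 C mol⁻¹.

Q = I·t = 0.1340 A × 6270.0 s = 840.2 C, so n(e⁻) = 840.2/96485 = 0.008708 mol.
n(M) deposited = 0.695 / 159.6 = 0.004355 mol.
Electrons per atom = n(e⁻)/n(M) = 0.008708 / 0.004355 = 2.00 ≈ 2, so the ion is M²⁺.

2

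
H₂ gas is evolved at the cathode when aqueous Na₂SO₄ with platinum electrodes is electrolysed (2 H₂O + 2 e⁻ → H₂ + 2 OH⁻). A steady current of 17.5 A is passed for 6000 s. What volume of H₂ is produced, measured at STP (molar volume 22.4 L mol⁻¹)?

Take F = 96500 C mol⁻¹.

Q = I·t = 17.50 A × 6000.0 s = 105000 C.
n(e⁻) = Q/F = 105000 / 96500 = 1.088 mol.
2 electrons are transferred per H₂ molecule, so n(H₂) = 1.088 / 2 = 0.5440 mol.
V = n × V_m = 0.5440 × 22.4 = 12.2 L.

12.2 L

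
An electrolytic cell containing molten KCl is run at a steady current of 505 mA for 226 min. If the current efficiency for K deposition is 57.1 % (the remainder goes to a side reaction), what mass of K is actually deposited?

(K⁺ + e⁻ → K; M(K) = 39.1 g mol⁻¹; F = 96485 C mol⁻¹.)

Q = I·t = 0.5050 × 13560 = 6848 C.
n(e⁻) = 6848/96485 = 0.07097 mol; theoretically n(K) = 0.07097/1 = 0.07097 mol, m_theo = 2.775 g.
At 57.1 % efficiency, m_actual = 0.571 × 2.775 = 1.58 g.

1.58 g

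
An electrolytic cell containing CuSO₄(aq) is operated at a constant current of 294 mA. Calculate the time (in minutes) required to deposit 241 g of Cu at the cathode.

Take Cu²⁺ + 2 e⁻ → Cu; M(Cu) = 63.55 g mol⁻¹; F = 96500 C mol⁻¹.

41500 min

n(Cu) = m/M = 241 / 63.55 = 3.792 mol.
Each Cu atom requires 2 electrons, so n(e⁻) = 2 × 3.792 = 7.585 mol.
Q = n(e⁻)·F = 7.585 × 96500 = 731900 C.
t = Q/I = 731900 / 0.2940 A = 2489000 s = 41500 min.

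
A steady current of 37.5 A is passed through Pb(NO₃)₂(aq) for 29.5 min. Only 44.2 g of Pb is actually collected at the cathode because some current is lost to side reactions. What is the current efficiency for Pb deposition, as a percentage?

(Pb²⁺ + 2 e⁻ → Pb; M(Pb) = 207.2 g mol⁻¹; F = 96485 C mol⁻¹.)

62.0 %

Q = I·t = 37.50 × 1770.0 = 66380 C; n(e⁻) = 66380/96485 = 0.6879 mol.
Theoretical n(Pb) = n(e⁻)/2 = 0.3440 mol, i.e. m_theo = 0.3440 × 207.2 = 71.27 g.
Efficiency = m_actual / m_theo = 44.2 / 71.27 = 62.0 %.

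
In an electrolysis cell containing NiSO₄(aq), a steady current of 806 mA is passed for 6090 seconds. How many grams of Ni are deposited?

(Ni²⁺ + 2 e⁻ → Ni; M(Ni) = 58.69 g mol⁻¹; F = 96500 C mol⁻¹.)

1.49 g

Q = I·t = 0.8060 A × 6090.0 s = 4909 C.
n(e⁻) = Q/F = 4909 / 96500 = 0.05087 mol.
Ni²⁺ + 2 e⁻ → Ni, so n(Ni) = n(e⁻)/2 = 0.02543 mol.
m = n·M = 0.02543 × 58.69 = 1.49 g.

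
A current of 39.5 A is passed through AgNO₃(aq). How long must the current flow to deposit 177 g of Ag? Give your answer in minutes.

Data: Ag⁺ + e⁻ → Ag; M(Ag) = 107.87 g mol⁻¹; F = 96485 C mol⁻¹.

66.8 min

n(Ag) = m/M = 177 / 107.87 = 1.641 mol.
Each Ag atom requires 1 electron, so n(e⁻) = 1 × 1.641 = 1.641 mol.
Q = n(e⁻)·F = 1.641 × 96485 = 158300 C.
t = Q/I = 158300 / 39.50 A = 4008 s = 66.8 min.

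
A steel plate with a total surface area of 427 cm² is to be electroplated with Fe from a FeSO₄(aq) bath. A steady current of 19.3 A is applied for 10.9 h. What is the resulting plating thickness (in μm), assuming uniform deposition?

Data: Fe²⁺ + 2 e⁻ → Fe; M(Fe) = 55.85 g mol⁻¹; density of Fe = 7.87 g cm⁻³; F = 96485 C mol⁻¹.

Q = I·t = 19.30 × 39240 = 757300 C; n(e⁻) = 7.849 mol.
n(Fe) = n(e⁻)/2 = 3.925 mol, so m = 3.925 × 55.85 = 219.2 g.
Volume = m/ρ = 219.2 / 7.87 = 27.85 cm³.
Thickness = V/A = 27.85 / 427 = 0.0652 cm = 652 μm.

652 μm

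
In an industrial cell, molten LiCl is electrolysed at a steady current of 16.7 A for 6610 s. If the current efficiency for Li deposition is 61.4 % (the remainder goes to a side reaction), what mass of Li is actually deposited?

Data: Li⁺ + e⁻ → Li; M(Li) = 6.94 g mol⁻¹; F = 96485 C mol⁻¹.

4.88 g

Q = I·t = 16.70 × 6610.0 = 110400 C.
n(e⁻) = 110400/96485 = 1.144 mol; theoretically n(Li) = 1.144/1 = 1.144 mol, m_theo = 7.940 g.
At 61.4 % efficiency, m_actual = 0.614 × 7.940 = 4.88 g.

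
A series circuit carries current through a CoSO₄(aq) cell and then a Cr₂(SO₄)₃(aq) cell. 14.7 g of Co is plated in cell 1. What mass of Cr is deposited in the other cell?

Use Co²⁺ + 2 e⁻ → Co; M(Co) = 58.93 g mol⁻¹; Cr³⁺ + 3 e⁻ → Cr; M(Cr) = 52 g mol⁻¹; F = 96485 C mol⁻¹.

n(Co) = 14.7 / 58.93 = 0.2494 mol.
Since Co²⁺ + 2 e⁻ → Co, n(e⁻) passed = 2 × 0.2494 = 0.4989 mol.
Cells in series carry the same charge, so the same 0.4989 mol of electrons passes through cell 2.
Cr³⁺ + 3 e⁻ → Cr, so n(Cr) = 0.4989 / 3 = 0.1663 mol.
m(Cr) = 0.1663 × 52 = 8.65 g.

8.65 g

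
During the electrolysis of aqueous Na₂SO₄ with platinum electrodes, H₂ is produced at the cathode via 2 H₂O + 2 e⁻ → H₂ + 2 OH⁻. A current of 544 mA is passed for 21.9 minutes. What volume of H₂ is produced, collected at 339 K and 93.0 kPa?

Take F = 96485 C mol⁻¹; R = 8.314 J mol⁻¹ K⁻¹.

Q = I·t = 0.5440 A × 1314.0 s = 714.8 C.
n(e⁻) = Q/F = 714.8 / 96485 = 0.007409 mol.
2 electrons are transferred per H₂ molecule, so n(H₂) = 0.007409 / 2 = 0.003704 mol.
V = nRT/P = (0.003704 × 8.314 × 339) / (93.0 × 10³ Pa) = 1.12 × 10⁻⁴ m³ = 0.112 L.

0.112 L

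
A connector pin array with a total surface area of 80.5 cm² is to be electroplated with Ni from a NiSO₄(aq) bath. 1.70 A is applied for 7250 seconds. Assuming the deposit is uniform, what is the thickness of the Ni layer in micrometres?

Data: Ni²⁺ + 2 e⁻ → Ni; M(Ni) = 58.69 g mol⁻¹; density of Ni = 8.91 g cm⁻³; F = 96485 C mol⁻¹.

Q = I·t = 1.700 × 7250.0 = 12320 C; n(e⁻) = 0.1277 mol.
n(Ni) = n(e⁻)/2 = 0.06387 mol, so m = 0.06387 × 58.69 = 3.749 g.
Volume = m/ρ = 3.749 / 8.91 = 0.4207 cm³.
Thickness = V/A = 0.4207 / 80.5 = 0.00523 cm = 52.3 μm.

52.3 μm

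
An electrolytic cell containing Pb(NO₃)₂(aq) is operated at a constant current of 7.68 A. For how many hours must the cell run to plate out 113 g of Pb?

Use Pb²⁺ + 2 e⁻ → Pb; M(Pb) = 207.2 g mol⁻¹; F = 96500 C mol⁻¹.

n(Pb) = m/M = 113 / 207.2 = 0.5454 mol.
Each Pb atom requires 2 electrons, so n(e⁻) = 2 × 0.5454 = 1.091 mol.
Q = n(e⁻)·F = 1.091 × 96500 = 105300 C.
t = Q/I = 105300 / 7.680 A = 13710 s = 3.81 h.

3.81 h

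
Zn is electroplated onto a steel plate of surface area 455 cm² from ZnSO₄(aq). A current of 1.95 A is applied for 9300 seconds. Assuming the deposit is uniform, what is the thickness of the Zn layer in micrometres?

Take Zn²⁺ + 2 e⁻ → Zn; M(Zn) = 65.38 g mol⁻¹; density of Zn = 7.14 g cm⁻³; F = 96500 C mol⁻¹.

18.9 μm

Q = I·t = 1.950 × 9300.0 = 18140 C; n(e⁻) = 0.1879 mol.
n(Zn) = n(e⁻)/2 = 0.09396 mol, so m = 0.09396 × 65.38 = 6.143 g.
Volume = m/ρ = 6.143 / 7.14 = 0.8604 cm³.
Thickness = V/A = 0.8604 / 455 = 0.00189 cm = 18.9 μm.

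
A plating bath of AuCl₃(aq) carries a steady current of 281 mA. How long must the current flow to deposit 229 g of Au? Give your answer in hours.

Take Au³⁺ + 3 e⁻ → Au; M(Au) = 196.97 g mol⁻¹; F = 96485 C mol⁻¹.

n(Au) = m/M = 229 / 196.97 = 1.163 mol.
Each Au atom requires 3 electrons, so n(e⁻) = 3 × 1.163 = 3.488 mol.
Q = n(e⁻)·F = 3.488 × 96485 = 336500 C.
t = Q/I = 336500 / 0.2810 A = 1198000 s = 333 h.

333 h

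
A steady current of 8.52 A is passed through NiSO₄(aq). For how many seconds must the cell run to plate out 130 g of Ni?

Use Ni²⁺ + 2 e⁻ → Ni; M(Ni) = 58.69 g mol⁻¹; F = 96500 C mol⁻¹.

50200 s

n(Ni) = m/M = 130 / 58.69 = 2.215 mol.
Each Ni atom requires 2 electrons, so n(e⁻) = 2 × 2.215 = 4.430 mol.
Q = n(e⁻)·F = 4.430 × 96500 = 427500 C.
t = Q/I = 427500 / 8.520 A = 50180 s.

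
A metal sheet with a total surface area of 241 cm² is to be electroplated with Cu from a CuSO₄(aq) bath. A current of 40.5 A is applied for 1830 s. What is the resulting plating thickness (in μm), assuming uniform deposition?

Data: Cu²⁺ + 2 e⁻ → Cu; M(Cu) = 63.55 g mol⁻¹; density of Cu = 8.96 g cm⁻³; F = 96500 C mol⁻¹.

113 μm

Q = I·t = 40.50 × 1830.0 = 74120 C; n(e⁻) = 0.7680 mol.
n(Cu) = n(e⁻)/2 = 0.3840 mol, so m = 0.3840 × 63.55 = 24.40 g.
Volume = m/ρ = 24.40 / 8.96 = 2.724 cm³.
Thickness = V/A = 2.724 / 241 = 0.0113 cm = 113 μm.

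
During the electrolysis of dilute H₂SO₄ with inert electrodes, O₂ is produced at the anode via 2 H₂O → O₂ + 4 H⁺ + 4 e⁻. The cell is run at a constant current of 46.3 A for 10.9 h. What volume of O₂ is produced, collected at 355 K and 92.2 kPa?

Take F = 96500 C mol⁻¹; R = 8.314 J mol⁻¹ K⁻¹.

Q = I·t = 46.30 A × 39240 s = 1817000 C.
n(e⁻) = Q/F = 1817000 / 96500 = 18.83 mol.
4 electrons are transferred per O₂ molecule, so n(O₂) = 18.83 / 4 = 4.707 mol.
V = nRT/P = (4.707 × 8.314 × 355) / (92.2 × 10³ Pa) = 0.151 m³ = 151 L.

151 L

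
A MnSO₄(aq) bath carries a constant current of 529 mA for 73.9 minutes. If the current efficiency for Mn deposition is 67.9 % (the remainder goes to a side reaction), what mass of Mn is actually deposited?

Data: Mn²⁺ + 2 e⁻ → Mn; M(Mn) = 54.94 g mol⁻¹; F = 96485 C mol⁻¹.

0.453 g

Q = I·t = 0.5290 × 4434.0 = 2346 C.
n(e⁻) = 2346/96485 = 0.02431 mol; theoretically n(Mn) = 0.02431/2 = 0.01216 mol, m_theo = 0.6678 g.
At 67.9 % efficiency, m_actual = 0.679 × 0.6678 = 0.453 g.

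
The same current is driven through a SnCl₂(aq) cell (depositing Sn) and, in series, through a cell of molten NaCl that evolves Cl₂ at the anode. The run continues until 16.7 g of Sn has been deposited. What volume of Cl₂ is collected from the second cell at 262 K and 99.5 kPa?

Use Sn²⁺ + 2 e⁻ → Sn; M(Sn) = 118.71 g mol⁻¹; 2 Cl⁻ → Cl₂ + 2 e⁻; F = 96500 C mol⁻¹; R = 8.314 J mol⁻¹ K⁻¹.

3.08 L

n(Sn) = 16.7 / 118.71 = 0.1407 mol, so n(e⁻) = 2 × 0.1407 = 0.2814 mol.
The cells are in series, so the same 0.2814 mol of electrons passes through the second cell.
2 Cl⁻ → Cl₂ + 2 e⁻ — 2 mol e⁻ per mol Cl₂, so n(Cl₂) = 0.2814/2 = 0.1407 mol.
V = nRT/P = (0.1407 × 8.314 × 262) / (99.5 × 10³) = 0.00308 m³ = 3.08 L.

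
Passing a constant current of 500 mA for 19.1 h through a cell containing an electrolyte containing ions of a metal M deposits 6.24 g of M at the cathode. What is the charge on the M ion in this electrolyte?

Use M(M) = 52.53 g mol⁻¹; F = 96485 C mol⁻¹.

Q = I·t = 0.5000 A × 68760 s = 34380 C, so n(e⁻) = 34380/96485 = 0.3563 mol.
n(M) deposited = 6.24 / 52.53 = 0.1188 mol.
Electrons per atom = n(e⁻)/n(M) = 0.3563 / 0.1188 = 3.00 ≈ 3, so the ion is M³⁺.

+3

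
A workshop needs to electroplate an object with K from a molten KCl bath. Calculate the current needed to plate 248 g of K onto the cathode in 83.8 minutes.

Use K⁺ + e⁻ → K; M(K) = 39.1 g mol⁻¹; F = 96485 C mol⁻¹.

n(K) = 248 / 39.1 = 6.343 mol.
n(e⁻) = 1 × 6.343 = 6.343 mol.
Q = n(e⁻)·F = 6.343 × 96485 = 612000 C.
I = Q/t = 612000 / 5028.0 s = 122 A.

122 A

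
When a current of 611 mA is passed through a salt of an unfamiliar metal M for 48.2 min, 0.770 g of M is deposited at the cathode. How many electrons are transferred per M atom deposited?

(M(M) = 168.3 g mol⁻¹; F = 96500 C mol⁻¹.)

Q = I·t = 0.6110 A × 2892.0 s = 1767 C, so n(e⁻) = 1767/96500 = 0.01831 mol.
n(M) deposited = 0.770 / 168.3 = 0.004575 mol.
Electrons per atom = n(e⁻)/n(M) = 0.01831 / 0.004575 = 4.00 ≈ 4, so the ion is M⁴⁺.

4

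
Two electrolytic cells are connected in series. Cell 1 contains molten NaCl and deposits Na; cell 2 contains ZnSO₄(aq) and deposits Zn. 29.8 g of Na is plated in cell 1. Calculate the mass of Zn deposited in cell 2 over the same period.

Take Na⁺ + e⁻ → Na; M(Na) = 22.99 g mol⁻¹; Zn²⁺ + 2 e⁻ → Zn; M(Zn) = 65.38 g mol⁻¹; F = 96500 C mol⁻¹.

n(Na) = 29.8 / 22.99 = 1.296 mol.
Since Na⁺ + e⁻ → Na, n(e⁻) passed = 1 × 1.296 = 1.296 mol.
Cells in series carry the same charge, so the same 1.296 mol of electrons passes through cell 2.
Zn²⁺ + 2 e⁻ → Zn, so n(Zn) = 1.296 / 2 = 0.6481 mol.
m(Zn) = 0.6481 × 65.38 = 42.4 g.

42.4 g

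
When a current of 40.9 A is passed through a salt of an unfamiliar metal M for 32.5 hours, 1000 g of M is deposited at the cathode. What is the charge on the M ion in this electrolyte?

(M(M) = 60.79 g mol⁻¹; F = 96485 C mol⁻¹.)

+3

Q = I·t = 40.90 A × 117000 s = 4785000 C, so n(e⁻) = 4785000/96485 = 49.60 mol.
n(M) deposited = 1000 / 60.79 = 16.45 mol.
Electrons per atom = n(e⁻)/n(M) = 49.60 / 16.45 = 3.01 ≈ 3, so the ion is M³⁺.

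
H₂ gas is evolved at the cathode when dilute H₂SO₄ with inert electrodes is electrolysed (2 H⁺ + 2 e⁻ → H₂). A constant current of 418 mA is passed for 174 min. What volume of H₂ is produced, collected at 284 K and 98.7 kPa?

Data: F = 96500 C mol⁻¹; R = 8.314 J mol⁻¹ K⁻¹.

0.541 L

Q = I·t = 0.4180 A × 10440 s = 4364 C.
n(e⁻) = Q/F = 4364 / 96500 = 0.04522 mol.
2 electrons are transferred per H₂ molecule, so n(H₂) = 0.04522 / 2 = 0.02261 mol.
V = nRT/P = (0.02261 × 8.314 × 284) / (98.7 × 10³ Pa) = 5.41 × 10⁻⁴ m³ = 0.541 L.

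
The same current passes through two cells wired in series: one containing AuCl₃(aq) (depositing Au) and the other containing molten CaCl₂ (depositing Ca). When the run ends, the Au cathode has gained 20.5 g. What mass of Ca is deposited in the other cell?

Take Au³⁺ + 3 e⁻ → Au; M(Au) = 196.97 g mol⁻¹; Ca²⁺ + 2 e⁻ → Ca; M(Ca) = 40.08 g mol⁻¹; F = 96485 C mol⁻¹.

n(Au) = 20.5 / 196.97 = 0.1041 mol.
Since Au³⁺ + 3 e⁻ → Au, n(e⁻) passed = 3 × 0.1041 = 0.3122 mol.
Cells in series carry the same charge, so the same 0.3122 mol of electrons passes through cell 2.
Ca²⁺ + 2 e⁻ → Ca, so n(Ca) = 0.3122 / 2 = 0.1561 mol.
m(Ca) = 0.1561 × 40.08 = 6.26 g.

6.26 g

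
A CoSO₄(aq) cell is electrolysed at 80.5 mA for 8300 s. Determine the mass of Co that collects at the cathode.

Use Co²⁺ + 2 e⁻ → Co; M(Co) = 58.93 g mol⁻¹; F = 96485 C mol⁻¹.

0.204 g

Q = I·t = 0.08050 A × 8300.0 s = 668.2 C.
n(e⁻) = Q/F = 668.2 / 96485 = 0.006925 mol.
Co²⁺ + 2 e⁻ → Co, so n(Co) = n(e⁻)/2 = 0.003462 mol.
m = n·M = 0.003462 × 58.93 = 0.204 g.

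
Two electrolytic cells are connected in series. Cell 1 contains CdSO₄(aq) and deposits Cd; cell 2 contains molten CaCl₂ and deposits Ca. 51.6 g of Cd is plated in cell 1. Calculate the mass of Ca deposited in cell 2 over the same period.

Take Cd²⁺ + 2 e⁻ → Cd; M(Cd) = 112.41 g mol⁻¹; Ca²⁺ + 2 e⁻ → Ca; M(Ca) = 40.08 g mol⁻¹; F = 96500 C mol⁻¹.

n(Cd) = 51.6 / 112.41 = 0.4590 mol.
Since Cd²⁺ + 2 e⁻ → Cd, n(e⁻) passed = 2 × 0.4590 = 0.9181 mol.
Cells in series carry the same charge, so the same 0.9181 mol of electrons passes through cell 2.
Ca²⁺ + 2 e⁻ → Ca, so n(Ca) = 0.9181 / 2 = 0.4590 mol.
m(Ca) = 0.4590 × 40.08 = 18.4 g.

18.4 g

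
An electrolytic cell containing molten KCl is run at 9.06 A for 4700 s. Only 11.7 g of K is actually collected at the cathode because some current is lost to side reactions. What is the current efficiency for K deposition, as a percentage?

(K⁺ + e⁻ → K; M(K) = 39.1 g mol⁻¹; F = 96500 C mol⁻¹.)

67.8 %

Q = I·t = 9.060 × 4700.0 = 42580 C; n(e⁻) = 42580/96500 = 0.4413 mol.
Theoretical n(K) = n(e⁻)/1 = 0.4413 mol, i.e. m_theo = 0.4413 × 39.1 = 17.25 g.
Efficiency = m_actual / m_theo = 11.7 / 17.25 = 67.8 %.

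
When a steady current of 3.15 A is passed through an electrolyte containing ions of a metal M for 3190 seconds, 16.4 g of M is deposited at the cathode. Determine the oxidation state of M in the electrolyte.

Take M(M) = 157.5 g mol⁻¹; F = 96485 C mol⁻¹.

Q = I·t = 3.150 A × 3190.0 s = 10050 C, so n(e⁻) = 10050/96485 = 0.1041 mol.
n(M) deposited = 16.4 / 157.5 = 0.1041 mol.
Electrons per atom = n(e⁻)/n(M) = 0.1041 / 0.1041 = 1.00 ≈ 1, so the ion is M⁺.

+1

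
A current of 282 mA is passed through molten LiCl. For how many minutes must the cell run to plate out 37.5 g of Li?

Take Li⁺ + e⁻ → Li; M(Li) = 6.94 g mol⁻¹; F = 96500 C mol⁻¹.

n(Li) = m/M = 37.5 / 6.94 = 5.403 mol.
Each Li atom requires 1 electron, so n(e⁻) = 1 × 5.403 = 5.403 mol.
Q = n(e⁻)·F = 5.403 × 96500 = 521400 C.
t = Q/I = 521400 / 0.2820 A = 1849000 s = 30800 min.

30800 min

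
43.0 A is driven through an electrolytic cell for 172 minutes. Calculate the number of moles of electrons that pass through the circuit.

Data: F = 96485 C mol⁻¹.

4.60 mol

Q = I·t = 43.00 A × 10320 s = 443800 C.
n(e⁻) = Q/F = 443800 / 96485 = 4.60 mol.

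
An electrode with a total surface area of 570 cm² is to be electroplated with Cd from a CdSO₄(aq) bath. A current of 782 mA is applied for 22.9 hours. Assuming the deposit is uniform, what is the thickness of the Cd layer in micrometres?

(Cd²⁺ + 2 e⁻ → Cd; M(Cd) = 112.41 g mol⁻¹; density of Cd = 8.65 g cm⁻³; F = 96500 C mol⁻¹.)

76.2 μm

Q = I·t = 0.7820 × 82440 = 64470 C; n(e⁻) = 0.6681 mol.
n(Cd) = n(e⁻)/2 = 0.3340 mol, so m = 0.3340 × 112.41 = 37.55 g.
Volume = m/ρ = 37.55 / 8.65 = 4.341 cm³.
Thickness = V/A = 4.341 / 570 = 0.00762 cm = 76.2 μm.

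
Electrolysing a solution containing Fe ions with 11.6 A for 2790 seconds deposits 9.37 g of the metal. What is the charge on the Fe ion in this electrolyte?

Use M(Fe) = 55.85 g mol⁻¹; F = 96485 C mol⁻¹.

+2

Q = I·t = 11.60 A × 2790.0 s = 32360 C, so n(e⁻) = 32360/96485 = 0.3354 mol.
n(Fe) deposited = 9.37 / 55.85 = 0.1678 mol.
Electrons per atom = n(e⁻)/n(Fe) = 0.3354 / 0.1678 = 2.00 ≈ 2, so the ion is Fe²⁺.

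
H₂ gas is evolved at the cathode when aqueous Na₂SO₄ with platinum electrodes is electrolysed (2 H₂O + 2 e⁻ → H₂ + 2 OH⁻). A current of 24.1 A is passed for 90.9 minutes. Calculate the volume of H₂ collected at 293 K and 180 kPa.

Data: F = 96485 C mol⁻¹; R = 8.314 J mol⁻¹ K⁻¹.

9.22 L

Q = I·t = 24.10 A × 5454.0 s = 131400 C.
n(e⁻) = Q/F = 131400 / 96485 = 1.362 mol.
2 electrons are transferred per H₂ molecule, so n(H₂) = 1.362 / 2 = 0.6811 mol.
V = nRT/P = (0.6811 × 8.314 × 293) / (180 × 10³ Pa) = 0.00922 m³ = 9.22 L.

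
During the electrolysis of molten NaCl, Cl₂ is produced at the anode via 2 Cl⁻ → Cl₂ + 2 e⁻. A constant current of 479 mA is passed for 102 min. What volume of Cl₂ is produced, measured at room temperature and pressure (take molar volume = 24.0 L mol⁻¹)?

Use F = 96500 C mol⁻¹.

0.365 L

Q = I·t = 0.4790 A × 6120.0 s = 2931 C.
n(e⁻) = Q/F = 2931 / 96500 = 0.03038 mol.
2 electrons are transferred per Cl₂ molecule, so n(Cl₂) = 0.03038 / 2 = 0.01519 mol.
V = n × V_m = 0.01519 × 24.0 = 0.365 L.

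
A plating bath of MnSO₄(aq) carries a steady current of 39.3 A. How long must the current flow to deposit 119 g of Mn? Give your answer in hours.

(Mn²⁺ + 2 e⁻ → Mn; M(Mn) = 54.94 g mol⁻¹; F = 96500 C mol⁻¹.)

2.95 h

n(Mn) = m/M = 119 / 54.94 = 2.166 mol.
Each Mn atom requires 2 electrons, so n(e⁻) = 2 × 2.166 = 4.332 mol.
Q = n(e⁻)·F = 4.332 × 96500 = 418000 C.
t = Q/I = 418000 / 39.30 A = 10640 s = 2.95 h.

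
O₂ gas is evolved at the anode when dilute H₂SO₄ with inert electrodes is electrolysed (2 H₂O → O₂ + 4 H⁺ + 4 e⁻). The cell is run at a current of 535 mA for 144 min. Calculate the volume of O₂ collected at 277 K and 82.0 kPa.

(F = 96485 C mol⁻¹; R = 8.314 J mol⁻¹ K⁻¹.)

0.336 L

Q = I·t = 0.5350 A × 8640.0 s = 4622 C.
n(e⁻) = Q/F = 4622 / 96485 = 0.04791 mol.
4 electrons are transferred per O₂ molecule, so n(O₂) = 0.04791 / 4 = 0.01198 mol.
V = nRT/P = (0.01198 × 8.314 × 277) / (82.0 × 10³ Pa) = 3.36 × 10⁻⁴ m³ = 0.336 L.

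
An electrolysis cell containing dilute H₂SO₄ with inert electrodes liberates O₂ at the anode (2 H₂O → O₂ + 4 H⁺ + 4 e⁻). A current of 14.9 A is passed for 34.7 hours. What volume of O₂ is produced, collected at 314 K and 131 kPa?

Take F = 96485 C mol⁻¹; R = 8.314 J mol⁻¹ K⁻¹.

Q = I·t = 14.90 A × 124920 s = 1861000 C.
n(e⁻) = Q/F = 1861000 / 96485 = 19.29 mol.
4 electrons are transferred per O₂ molecule, so n(O₂) = 19.29 / 4 = 4.823 mol.
V = nRT/P = (4.823 × 8.314 × 314) / (131 × 10³ Pa) = 0.0961 m³ = 96.1 L.

96.1 L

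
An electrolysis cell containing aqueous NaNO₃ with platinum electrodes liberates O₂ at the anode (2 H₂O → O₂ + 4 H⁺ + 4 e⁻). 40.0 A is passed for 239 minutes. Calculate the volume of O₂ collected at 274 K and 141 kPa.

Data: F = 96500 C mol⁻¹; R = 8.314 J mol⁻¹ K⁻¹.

24.0 L

Q = I·t = 40.00 A × 14340 s = 573600 C.
n(e⁻) = Q/F = 573600 / 96500 = 5.944 mol.
4 electrons are transferred per O₂ molecule, so n(O₂) = 5.944 / 4 = 1.486 mol.
V = nRT/P = (1.486 × 8.314 × 274) / (141 × 10³ Pa) = 0.0240 m³ = 24.0 L.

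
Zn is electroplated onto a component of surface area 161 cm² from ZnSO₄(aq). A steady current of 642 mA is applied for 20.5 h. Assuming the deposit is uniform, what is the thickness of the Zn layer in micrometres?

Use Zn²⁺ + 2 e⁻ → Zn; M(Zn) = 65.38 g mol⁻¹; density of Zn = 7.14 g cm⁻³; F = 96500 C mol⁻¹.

Q = I·t = 0.6420 × 73800 = 47380 C; n(e⁻) = 0.4910 mol.
n(Zn) = n(e⁻)/2 = 0.2455 mol, so m = 0.2455 × 65.38 = 16.05 g.
Volume = m/ρ = 16.05 / 7.14 = 2.248 cm³.
Thickness = V/A = 2.248 / 161 = 0.0140 cm = 140 μm.

140 μm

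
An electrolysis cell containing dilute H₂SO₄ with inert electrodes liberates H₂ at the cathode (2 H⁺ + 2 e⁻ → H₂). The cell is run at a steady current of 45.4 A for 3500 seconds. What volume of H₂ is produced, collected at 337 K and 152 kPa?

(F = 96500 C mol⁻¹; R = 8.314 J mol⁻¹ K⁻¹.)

Q = I·t = 45.40 A × 3500.0 s = 158900 C.
n(e⁻) = Q/F = 158900 / 96500 = 1.647 mol.
2 electrons are transferred per H₂ molecule, so n(H₂) = 1.647 / 2 = 0.8233 mol.
V = nRT/P = (0.8233 × 8.314 × 337) / (152 × 10³ Pa) = 0.0152 m³ = 15.2 L.

15.2 L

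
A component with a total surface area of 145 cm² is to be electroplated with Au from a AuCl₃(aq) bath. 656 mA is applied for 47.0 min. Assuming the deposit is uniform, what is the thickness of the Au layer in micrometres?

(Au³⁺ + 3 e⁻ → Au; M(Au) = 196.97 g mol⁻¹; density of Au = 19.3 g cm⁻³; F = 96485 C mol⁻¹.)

Q = I·t = 0.6560 × 2820.0 = 1850 C; n(e⁻) = 0.01917 mol.
n(Au) = n(e⁻)/3 = 0.006391 mol, so m = 0.006391 × 196.97 = 1.259 g.
Volume = m/ρ = 1.259 / 19.3 = 0.06523 cm³.
Thickness = V/A = 0.06523 / 145 = 4.50 × 10⁻⁴ cm = 4.50 μm.

4.50 μm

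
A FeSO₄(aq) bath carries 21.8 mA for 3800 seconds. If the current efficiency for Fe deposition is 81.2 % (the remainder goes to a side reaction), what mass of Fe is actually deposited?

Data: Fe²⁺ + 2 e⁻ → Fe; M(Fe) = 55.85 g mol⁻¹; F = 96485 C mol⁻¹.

0.0195 g

Q = I·t = 0.02180 × 3800.0 = 82.84 C.
n(e⁻) = 82.84/96485 = 0.0008586 mol; theoretically n(Fe) = 0.0008586/2 = 0.0004293 mol, m_theo = 0.02398 g.
At 81.2 % efficiency, m_actual = 0.812 × 0.02398 = 0.0195 g.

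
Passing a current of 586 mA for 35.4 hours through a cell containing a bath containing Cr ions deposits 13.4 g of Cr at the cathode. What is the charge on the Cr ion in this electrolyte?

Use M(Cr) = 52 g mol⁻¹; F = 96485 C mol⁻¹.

+3

Q = I·t = 0.5860 A × 127440 s = 74680 C, so n(e⁻) = 74680/96485 = 0.7740 mol.
n(Cr) deposited = 13.4 / 52 = 0.2577 mol.
Electrons per atom = n(e⁻)/n(Cr) = 0.7740 / 0.2577 = 3.00 ≈ 3, so the ion is Cr³⁺.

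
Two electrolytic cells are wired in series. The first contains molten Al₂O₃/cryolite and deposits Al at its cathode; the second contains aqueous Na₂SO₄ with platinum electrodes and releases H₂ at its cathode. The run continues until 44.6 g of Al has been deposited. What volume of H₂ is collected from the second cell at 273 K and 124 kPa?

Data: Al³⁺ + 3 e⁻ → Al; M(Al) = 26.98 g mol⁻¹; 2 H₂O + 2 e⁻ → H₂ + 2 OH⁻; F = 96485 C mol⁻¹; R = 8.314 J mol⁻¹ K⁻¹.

n(Al) = 44.6 / 26.98 = 1.653 mol, so n(e⁻) = 3 × 1.653 = 4.959 mol.
The cells are in series, so the same 4.959 mol of electrons passes through the second cell.
2 H₂O + 2 e⁻ → H₂ + 2 OH⁻ — 2 mol e⁻ per mol H₂, so n(H₂) = 4.959/2 = 2.480 mol.
V = nRT/P = (2.480 × 8.314 × 273) / (124 × 10³) = 0.0454 m³ = 45.4 L.

45.4 L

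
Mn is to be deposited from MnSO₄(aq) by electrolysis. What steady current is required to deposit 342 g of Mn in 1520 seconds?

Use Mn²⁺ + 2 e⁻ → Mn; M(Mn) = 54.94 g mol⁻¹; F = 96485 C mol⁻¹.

790 A

n(Mn) = 342 / 54.94 = 6.225 mol.
n(e⁻) = 2 × 6.225 = 12.45 mol.
Q = n(e⁻)·F = 12.45 × 96485 = 1201000 C.
I = Q/t = 1201000 / 1520.0 s = 790 A.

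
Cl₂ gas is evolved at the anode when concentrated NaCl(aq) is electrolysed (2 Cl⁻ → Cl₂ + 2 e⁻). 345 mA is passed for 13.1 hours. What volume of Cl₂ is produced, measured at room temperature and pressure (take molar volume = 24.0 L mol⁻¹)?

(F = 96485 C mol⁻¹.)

2.02 L

Q = I·t = 0.3450 A × 47160 s = 16270 C.
n(e⁻) = Q/F = 16270 / 96485 = 0.1686 mol.
2 electrons are transferred per Cl₂ molecule, so n(Cl₂) = 0.1686 / 2 = 0.08431 mol.
V = n × V_m = 0.08431 × 24.0 = 2.02 L.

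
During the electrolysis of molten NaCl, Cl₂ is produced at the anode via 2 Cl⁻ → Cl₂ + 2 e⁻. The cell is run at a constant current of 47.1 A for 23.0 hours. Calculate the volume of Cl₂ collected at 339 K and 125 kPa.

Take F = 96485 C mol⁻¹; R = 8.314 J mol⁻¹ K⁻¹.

456 L

Q = I·t = 47.10 A × 82800 s = 3900000 C.
n(e⁻) = Q/F = 3900000 / 96485 = 40.42 mol.
2 electrons are transferred per Cl₂ molecule, so n(Cl₂) = 40.42 / 2 = 20.21 mol.
V = nRT/P = (20.21 × 8.314 × 339) / (125 × 10³ Pa) = 0.456 m³ = 456 L.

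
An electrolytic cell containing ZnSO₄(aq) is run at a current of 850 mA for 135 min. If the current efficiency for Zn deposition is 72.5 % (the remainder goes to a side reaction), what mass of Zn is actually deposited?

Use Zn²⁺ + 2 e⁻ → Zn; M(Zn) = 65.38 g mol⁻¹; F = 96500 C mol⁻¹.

1.69 g

Q = I·t = 0.8500 × 8100.0 = 6885 C.
n(e⁻) = 6885/96500 = 0.07135 mol; theoretically n(Zn) = 0.07135/2 = 0.03567 mol, m_theo = 2.332 g.
At 72.5 % efficiency, m_actual = 0.725 × 2.332 = 1.69 g.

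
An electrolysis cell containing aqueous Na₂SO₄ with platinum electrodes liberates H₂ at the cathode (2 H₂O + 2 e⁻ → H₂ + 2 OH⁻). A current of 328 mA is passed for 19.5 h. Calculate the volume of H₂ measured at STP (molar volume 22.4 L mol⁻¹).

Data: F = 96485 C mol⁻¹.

2.67 L

Q = I·t = 0.3280 A × 70200 s = 23030 C.
n(e⁻) = Q/F = 23030 / 96485 = 0.2386 mol.
2 electrons are transferred per H₂ molecule, so n(H₂) = 0.2386 / 2 = 0.1193 mol.
V = n × V_m = 0.1193 × 22.4 = 2.67 L.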